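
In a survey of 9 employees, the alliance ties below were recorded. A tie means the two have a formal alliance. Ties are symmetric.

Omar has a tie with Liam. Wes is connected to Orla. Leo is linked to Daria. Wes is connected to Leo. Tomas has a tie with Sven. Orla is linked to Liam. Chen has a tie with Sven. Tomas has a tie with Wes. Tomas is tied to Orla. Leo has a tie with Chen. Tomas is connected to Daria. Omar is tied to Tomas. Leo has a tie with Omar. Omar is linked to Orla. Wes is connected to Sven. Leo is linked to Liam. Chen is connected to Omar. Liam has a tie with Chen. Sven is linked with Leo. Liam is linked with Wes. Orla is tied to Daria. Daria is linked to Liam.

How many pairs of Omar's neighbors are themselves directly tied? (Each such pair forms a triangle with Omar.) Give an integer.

5

Omar's neighbors: Chen, Leo, Liam, Orla, and Tomas.
Neighbor pairs that are themselves tied: Omar–Chen–Leo; Omar–Chen–Liam; Omar–Leo–Liam; Omar–Liam–Orla; Omar–Orla–Tomas. Each forms one triangle with Omar, for 5 in total.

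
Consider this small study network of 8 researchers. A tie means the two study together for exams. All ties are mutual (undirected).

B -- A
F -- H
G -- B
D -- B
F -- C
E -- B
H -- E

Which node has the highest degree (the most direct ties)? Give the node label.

Degrees — A:1, B:4, C:1, D:1, E:2, F:2, G:1, H:2.
The maximum is 4, attained only by B.

B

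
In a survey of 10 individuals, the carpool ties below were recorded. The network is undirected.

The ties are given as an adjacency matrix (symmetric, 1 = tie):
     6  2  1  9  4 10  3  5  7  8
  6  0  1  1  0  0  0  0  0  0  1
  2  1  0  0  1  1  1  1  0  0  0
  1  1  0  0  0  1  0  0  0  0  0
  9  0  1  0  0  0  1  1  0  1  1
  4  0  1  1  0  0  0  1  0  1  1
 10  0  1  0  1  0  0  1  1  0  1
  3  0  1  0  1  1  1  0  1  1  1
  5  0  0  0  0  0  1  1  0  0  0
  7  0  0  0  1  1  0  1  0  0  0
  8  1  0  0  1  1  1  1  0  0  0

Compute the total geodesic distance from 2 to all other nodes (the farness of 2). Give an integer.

Distances from 2: 1:2, 3:1, 4:1, 5:2, 6:1, 7:2, 8:2, 9:1, 10:1.
Sum = 2 + 1 + 1 + 2 + 1 + 2 + 2 + 1 + 1 = 13.

13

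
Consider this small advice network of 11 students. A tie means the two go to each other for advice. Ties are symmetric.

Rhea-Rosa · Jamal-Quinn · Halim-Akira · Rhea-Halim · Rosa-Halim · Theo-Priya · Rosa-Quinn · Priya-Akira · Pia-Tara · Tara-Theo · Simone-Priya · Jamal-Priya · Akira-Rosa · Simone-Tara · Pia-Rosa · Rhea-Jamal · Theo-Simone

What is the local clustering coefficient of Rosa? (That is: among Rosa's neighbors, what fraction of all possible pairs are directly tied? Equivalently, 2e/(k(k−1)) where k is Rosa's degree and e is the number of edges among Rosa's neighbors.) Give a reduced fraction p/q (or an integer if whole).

Rosa's neighbors: Akira, Halim, Pia, Quinn, and Rhea (k = 5).
Possible neighbor pairs: C(5,2) = 10. Edges among them: Akira–Halim, Halim–Rhea → e = 2.
Clustering(Rosa) = 2/10 = 1/5.

1/5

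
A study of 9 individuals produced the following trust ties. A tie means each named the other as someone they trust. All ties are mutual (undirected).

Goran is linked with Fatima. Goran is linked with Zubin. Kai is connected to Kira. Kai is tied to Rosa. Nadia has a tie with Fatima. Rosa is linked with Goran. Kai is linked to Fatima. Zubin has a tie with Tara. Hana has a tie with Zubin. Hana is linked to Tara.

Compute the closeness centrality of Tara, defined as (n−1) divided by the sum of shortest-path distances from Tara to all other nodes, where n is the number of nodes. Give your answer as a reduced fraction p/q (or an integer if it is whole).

Distances from Tara: Fatima:3, Goran:2, Hana:1, Kai:4, Kira:5, Nadia:4, Rosa:3, Zubin:1. Sum = 23.
n = 9, so closeness = 8/23.

8/23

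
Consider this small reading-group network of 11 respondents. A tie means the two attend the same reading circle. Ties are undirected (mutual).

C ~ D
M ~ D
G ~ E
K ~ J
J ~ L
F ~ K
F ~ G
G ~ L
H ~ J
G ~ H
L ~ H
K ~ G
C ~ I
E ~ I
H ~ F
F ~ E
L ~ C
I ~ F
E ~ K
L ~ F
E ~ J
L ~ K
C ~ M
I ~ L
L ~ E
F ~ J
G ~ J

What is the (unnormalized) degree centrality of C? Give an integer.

4

C is directly tied to D, I, L, and M. That is 4 neighbors, so the degree of C is 4.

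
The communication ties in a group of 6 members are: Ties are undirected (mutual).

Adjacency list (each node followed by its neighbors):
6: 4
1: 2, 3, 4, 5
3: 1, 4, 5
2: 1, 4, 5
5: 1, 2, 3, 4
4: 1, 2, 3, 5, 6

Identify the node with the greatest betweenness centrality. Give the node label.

4

Unnormalized betweenness of each node: 1:1/3, 2:0, 3:0, 4:13/3, 5:1/3, 6:0.
4 has the largest value, 13/3, making it the main broker — the node through which the most shortest paths run.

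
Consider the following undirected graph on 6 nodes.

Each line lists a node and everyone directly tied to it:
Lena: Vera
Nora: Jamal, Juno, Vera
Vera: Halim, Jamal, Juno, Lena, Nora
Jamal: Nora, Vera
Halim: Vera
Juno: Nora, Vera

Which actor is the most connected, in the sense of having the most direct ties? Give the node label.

Degrees — Halim:1, Jamal:2, Juno:2, Lena:1, Nora:3, Vera:5.
The maximum is 5, attained only by Vera.

Vera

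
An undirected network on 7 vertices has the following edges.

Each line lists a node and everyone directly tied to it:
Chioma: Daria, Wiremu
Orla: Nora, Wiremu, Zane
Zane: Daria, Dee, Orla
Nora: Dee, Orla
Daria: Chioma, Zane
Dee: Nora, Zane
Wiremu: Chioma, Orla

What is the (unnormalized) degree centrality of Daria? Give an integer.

Daria is directly tied to Chioma and Zane. That is 2 neighbors, so the degree of Daria is 2.

2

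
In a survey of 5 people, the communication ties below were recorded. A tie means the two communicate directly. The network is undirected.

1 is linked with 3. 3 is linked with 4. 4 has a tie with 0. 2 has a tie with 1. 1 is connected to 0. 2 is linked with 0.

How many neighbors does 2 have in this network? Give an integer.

2

2 is directly tied to 0 and 1. That is 2 neighbors, so the degree of 2 is 2.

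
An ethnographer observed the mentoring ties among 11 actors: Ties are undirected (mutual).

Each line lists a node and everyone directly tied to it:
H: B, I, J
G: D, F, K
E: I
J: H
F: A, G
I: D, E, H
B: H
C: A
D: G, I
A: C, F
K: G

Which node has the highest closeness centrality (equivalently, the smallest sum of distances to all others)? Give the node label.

D

Farness (sum of distances to all others) for each node — A:36, B:38, C:45, D:23, E:33, F:29, G:24, H:29, I:24, J:38, K:33.
The smallest farness is 23, for D, so D has the highest closeness.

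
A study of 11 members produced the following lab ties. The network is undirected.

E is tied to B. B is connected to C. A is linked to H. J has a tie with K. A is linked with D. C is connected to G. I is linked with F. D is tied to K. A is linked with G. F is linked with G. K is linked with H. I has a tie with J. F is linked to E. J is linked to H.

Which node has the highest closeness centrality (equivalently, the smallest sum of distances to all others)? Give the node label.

Farness (sum of distances to all others) for each node — A:20, B:29, C:25, D:25, E:26, F:20, G:19, H:23, I:22, J:23, K:26.
The smallest farness is 19, for G, so G has the highest closeness.

G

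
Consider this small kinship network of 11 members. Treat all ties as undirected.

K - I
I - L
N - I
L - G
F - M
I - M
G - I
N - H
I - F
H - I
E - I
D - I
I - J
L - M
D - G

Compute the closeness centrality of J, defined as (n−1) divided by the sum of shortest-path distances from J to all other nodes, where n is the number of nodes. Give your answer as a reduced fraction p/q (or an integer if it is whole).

Distances from J: D:2, E:2, F:2, G:2, H:2, I:1, K:2, L:2, M:2, N:2. Sum = 19.
n = 11, so closeness = 10/19.

10/19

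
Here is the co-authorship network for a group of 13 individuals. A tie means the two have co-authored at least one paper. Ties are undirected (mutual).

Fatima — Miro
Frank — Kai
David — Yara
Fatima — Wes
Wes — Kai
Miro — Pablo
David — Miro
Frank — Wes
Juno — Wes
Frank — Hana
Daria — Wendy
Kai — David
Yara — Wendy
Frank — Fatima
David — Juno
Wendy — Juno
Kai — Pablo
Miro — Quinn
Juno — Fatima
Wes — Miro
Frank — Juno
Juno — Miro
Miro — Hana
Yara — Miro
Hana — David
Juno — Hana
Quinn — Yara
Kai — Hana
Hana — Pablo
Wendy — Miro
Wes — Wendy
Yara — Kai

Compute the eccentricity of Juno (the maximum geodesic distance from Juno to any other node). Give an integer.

Distances from Juno: Daria:2, David:1, Fatima:1, Frank:1, Hana:1, Kai:2, Miro:1, Pablo:2, Quinn:2, Wendy:1, Wes:1, Yara:2.
The largest is 2 (to Kai, Yara, Pablo, Quinn, and Daria), so the eccentricity of Juno is 2.

2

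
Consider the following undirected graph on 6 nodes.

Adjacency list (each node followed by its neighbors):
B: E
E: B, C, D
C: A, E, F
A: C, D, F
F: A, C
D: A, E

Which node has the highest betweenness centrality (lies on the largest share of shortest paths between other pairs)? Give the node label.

Unnormalized betweenness of each node: A:3/2, B:0, C:3, D:1, E:9/2, F:0.
E has the largest value, 9/2, making it the main broker — the node through which the most shortest paths run.

E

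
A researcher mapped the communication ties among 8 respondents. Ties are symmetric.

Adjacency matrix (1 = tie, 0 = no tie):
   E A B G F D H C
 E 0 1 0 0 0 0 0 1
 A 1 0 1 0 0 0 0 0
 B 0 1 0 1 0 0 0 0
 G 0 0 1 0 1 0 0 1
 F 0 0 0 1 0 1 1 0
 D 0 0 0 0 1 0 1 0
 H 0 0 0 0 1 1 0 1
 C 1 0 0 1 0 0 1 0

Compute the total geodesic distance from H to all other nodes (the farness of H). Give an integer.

Distances from H: A:3, B:3, C:1, D:1, E:2, F:1, G:2.
Sum = 3 + 3 + 1 + 1 + 2 + 1 + 2 = 13.

13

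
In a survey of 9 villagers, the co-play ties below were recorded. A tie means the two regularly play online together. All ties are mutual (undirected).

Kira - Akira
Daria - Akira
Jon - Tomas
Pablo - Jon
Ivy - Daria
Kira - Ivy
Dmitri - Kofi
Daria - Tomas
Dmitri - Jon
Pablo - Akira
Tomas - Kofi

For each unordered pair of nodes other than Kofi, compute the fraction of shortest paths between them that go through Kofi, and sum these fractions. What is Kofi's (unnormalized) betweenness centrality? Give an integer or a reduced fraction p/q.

Pairs whose geodesics pass through Kofi — Dmitri–Tomas: 1/2; Dmitri–Daria: 1/2; Dmitri–Ivy: 1/2.
All other pairs contribute 0.
Summing the contributions gives betweenness(Kofi) = 3/2.

3/2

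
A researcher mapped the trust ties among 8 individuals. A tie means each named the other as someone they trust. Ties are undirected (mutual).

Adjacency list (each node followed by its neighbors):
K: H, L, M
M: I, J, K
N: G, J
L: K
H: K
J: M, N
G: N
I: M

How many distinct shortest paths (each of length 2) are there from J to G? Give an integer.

The shortest distance is 2, and the only length-2 path is J–N–G. So there is exactly 1 shortest path.

1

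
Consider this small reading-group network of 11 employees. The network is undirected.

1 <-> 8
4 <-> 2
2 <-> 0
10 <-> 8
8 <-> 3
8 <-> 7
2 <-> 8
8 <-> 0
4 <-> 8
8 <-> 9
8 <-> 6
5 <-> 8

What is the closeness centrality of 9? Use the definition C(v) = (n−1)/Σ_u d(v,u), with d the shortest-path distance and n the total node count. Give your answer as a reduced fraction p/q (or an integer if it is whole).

10/19

Distances from 9: 0:2, 1:2, 2:2, 3:2, 4:2, 5:2, 6:2, 7:2, 8:1, 10:2. Sum = 19.
n = 11, so closeness = 10/19.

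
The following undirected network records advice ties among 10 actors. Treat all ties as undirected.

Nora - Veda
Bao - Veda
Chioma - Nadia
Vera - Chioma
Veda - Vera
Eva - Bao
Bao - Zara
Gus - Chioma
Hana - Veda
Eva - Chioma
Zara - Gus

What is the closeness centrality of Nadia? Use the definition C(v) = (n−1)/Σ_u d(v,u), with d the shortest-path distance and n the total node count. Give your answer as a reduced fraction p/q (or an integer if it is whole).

Distances from Nadia: Bao:3, Chioma:1, Eva:2, Gus:2, Hana:4, Nora:4, Veda:3, Vera:2, Zara:3. Sum = 24.
n = 10, so closeness = 9/24 = 3/8.

3/8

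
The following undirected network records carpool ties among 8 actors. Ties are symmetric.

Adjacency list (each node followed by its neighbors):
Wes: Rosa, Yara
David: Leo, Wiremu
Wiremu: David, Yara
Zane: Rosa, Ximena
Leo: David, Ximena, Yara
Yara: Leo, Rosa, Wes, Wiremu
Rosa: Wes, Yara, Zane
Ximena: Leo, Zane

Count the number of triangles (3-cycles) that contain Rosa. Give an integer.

1

Rosa's neighbors: Wes, Yara, and Zane.
Neighbor pairs that are themselves tied: Rosa–Wes–Yara. Each forms one triangle with Rosa, for 1 in total.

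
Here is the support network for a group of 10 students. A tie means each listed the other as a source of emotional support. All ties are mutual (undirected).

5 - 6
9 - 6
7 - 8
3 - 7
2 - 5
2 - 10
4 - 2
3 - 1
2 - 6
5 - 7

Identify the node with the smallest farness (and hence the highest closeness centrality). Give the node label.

Farness (sum of distances to all others) for each node — 1:32, 2:18, 3:24, 4:26, 5:16, 6:19, 7:18, 8:26, 9:27, 10:26.
The smallest farness is 16, for 5, so 5 has the highest closeness.

5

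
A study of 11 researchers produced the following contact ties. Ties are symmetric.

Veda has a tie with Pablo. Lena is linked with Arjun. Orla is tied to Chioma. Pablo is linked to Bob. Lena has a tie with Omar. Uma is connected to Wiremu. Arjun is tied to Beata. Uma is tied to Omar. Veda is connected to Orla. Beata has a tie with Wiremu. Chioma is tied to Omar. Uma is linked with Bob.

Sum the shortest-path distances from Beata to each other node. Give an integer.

Distances from Beata: Arjun:1, Bob:3, Chioma:4, Lena:2, Omar:3, Orla:5, Pablo:4, Uma:2, Veda:5, Wiremu:1.
Sum = 1 + 3 + 4 + 2 + 3 + 5 + 4 + 2 + 5 + 1 = 30.

30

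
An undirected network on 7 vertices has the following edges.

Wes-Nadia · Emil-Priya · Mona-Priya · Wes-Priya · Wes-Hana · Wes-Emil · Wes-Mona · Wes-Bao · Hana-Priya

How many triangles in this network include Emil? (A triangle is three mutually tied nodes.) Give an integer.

Emil's neighbors: Priya and Wes.
Neighbor pairs that are themselves tied: Emil–Priya–Wes. Each forms one triangle with Emil, for 1 in total.

1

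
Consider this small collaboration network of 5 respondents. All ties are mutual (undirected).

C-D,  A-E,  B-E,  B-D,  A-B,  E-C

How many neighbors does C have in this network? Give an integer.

2

C is directly tied to D and E. That is 2 neighbors, so the degree of C is 2.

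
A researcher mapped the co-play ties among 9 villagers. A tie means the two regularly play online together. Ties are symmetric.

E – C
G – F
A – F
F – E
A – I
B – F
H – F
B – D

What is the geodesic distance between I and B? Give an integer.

One shortest route is I – A – F – B, which uses 3 edges, and at distance 2 from I we only reach {F}, which does not include B. So d(I,B) = 3.

3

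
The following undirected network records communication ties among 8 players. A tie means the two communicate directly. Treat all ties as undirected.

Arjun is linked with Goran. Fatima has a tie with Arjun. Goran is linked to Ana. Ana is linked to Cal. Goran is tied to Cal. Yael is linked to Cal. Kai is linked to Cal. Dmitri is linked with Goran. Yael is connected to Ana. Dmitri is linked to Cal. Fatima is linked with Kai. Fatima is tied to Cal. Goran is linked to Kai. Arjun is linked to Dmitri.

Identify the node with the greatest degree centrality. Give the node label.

Degrees — Ana:3, Arjun:3, Cal:6, Dmitri:3, Fatima:3, Goran:5, Kai:3, Yael:2.
The maximum is 6, attained only by Cal.

Cal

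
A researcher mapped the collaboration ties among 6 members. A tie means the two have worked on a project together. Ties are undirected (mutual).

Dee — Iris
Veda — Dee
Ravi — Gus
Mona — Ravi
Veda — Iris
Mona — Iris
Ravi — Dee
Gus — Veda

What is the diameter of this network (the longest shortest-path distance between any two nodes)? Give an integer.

2

Eccentricity of each node (its greatest distance to any other): Dee:2, Gus:2, Iris:2, Mona:2, Ravi:2, Veda:2.
The maximum eccentricity is 2, realized for instance by the pair Gus–Mona via Gus – Ravi – Mona. So the diameter is 2.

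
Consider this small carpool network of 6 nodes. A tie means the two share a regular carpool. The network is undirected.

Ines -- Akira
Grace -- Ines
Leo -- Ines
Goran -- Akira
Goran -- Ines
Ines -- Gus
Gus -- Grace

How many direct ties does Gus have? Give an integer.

2

Gus is directly tied to Grace and Ines. That is 2 neighbors, so the degree of Gus is 2.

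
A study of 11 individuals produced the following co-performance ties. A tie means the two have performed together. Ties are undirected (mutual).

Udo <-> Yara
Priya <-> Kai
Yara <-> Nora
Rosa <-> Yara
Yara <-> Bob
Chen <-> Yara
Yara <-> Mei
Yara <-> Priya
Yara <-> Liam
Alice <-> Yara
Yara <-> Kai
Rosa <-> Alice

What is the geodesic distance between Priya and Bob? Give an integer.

2

One shortest route is Priya – Yara – Bob, which uses 2 edges, and Priya and Bob are not directly tied, so nothing shorter exists. So d(Priya,Bob) = 2.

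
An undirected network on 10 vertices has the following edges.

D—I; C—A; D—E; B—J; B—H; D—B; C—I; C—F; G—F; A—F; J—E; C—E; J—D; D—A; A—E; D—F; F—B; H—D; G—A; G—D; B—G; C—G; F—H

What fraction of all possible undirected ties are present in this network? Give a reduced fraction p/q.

There are 23 edges and 10 nodes, so the maximum possible is C(10,2) = 45.
Density = 23/45.

23/45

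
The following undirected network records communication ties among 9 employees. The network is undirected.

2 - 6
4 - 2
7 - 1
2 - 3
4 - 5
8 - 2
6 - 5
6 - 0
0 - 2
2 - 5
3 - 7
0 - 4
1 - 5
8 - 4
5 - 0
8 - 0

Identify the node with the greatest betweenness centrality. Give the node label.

2

Unnormalized betweenness of each node: 0:3/2, 1:5/2, 2:9, 3:7/2, 4:2/3, 5:41/6, 6:0, 7:1, 8:0.
2 has the largest value, 9, making it the main broker — the node through which the most shortest paths run.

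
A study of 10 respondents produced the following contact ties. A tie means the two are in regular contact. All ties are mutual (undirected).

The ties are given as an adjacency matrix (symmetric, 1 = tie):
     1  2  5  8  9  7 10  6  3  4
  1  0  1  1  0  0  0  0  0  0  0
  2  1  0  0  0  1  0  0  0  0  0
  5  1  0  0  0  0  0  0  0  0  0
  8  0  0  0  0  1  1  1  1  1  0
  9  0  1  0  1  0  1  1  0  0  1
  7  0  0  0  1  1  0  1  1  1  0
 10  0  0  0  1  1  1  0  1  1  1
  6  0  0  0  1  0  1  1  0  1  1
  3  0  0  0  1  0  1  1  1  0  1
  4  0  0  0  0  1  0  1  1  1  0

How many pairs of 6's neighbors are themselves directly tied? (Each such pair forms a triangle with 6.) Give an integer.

6's neighbors: 3, 4, 7, 8, and 10.
Neighbor pairs that are themselves tied: 6–3–4; 6–3–7; 6–3–8; 6–3–10; 6–4–10; 6–7–8; 6–7–10; 6–8–10. Each forms one triangle with 6, for 8 in total.

8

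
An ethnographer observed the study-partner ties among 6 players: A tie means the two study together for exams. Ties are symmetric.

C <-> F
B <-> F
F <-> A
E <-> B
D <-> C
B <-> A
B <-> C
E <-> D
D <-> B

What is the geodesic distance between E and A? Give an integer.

2

One shortest route is E – B – A, which uses 2 edges, and E and A are not directly tied, so nothing shorter exists. So d(E,A) = 2.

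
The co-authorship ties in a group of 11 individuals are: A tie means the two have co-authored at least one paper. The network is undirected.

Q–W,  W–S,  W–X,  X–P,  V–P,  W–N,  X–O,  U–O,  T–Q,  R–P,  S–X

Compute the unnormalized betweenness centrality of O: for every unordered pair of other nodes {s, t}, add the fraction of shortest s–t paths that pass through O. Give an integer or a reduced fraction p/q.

9

Pairs whose geodesics pass through O — U–P: 1; U–V: 1; U–S: 1; U–Q: 1; U–W: 1; U–X: 1; U–T: 1; U–R: 1; U–N: 1.
All other pairs contribute 0.
Summing the contributions gives betweenness(O) = 9.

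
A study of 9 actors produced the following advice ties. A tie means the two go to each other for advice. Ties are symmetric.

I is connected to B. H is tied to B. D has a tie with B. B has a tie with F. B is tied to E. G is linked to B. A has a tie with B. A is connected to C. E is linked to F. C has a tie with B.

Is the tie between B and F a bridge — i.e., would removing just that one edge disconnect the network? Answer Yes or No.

Even without that edge, B still reaches F via B – E – F, so the network stays connected. Not a bridge.

No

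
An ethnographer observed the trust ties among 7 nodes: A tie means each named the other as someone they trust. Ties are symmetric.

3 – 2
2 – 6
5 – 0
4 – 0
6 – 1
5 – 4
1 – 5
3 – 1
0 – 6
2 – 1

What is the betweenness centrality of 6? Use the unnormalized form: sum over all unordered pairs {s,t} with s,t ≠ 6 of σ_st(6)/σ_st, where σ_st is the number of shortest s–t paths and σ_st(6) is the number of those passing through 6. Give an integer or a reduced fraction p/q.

8/3

Pairs whose geodesics pass through 6 — 0–3: 2/3; 0–2: 1; 0–1: 1/2; 4–2: 1/2.
All other pairs contribute 0.
Summing the contributions gives betweenness(6) = 8/3.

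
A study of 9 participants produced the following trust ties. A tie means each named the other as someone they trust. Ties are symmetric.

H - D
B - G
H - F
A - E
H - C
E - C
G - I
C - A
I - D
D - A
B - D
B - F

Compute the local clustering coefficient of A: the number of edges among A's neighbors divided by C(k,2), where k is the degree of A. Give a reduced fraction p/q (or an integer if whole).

1/3

A's neighbors: C, D, and E (k = 3).
Possible neighbor pairs: C(3,2) = 3. Edges among them: C–E → e = 1.
Clustering(A) = 1/3.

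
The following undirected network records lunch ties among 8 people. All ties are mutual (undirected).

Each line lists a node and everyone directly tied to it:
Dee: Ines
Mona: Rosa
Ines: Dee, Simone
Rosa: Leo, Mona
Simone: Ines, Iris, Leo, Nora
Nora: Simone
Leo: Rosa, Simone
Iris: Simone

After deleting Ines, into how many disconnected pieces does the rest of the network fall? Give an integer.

2

Without Ines, the remaining ties split the others into: {Iris, Leo, Mona, Nora, Rosa, Simone}; {Dee}.
That's 2 separate components.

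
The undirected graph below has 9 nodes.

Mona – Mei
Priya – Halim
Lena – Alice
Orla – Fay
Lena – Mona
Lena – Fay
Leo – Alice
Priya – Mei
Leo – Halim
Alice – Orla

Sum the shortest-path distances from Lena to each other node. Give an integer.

15

Distances from Lena: Alice:1, Fay:1, Halim:3, Leo:2, Mei:2, Mona:1, Orla:2, Priya:3.
Sum = 1 + 1 + 3 + 2 + 2 + 1 + 2 + 3 = 15.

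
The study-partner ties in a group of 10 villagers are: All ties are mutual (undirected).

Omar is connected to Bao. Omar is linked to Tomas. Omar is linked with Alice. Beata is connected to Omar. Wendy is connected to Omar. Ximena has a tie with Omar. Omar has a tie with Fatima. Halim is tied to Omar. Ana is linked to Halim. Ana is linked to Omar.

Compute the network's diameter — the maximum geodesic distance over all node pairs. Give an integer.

2

Eccentricity of each node (its greatest distance to any other): Alice:2, Ana:2, Bao:2, Beata:2, Fatima:2, Halim:2, Omar:1, Tomas:2, Wendy:2, Ximena:2.
The maximum eccentricity is 2, realized for instance by the pair Tomas–Alice via Tomas – Omar – Alice. So the diameter is 2.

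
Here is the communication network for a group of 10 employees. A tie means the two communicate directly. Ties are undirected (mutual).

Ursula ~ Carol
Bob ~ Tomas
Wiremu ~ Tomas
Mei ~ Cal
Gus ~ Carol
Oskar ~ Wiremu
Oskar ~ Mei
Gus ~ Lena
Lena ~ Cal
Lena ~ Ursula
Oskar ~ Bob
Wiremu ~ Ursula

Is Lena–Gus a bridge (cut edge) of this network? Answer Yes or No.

No

Even without that edge, Lena still reaches Gus via Lena – Ursula – Carol – Gus, so the network stays connected. Not a bridge.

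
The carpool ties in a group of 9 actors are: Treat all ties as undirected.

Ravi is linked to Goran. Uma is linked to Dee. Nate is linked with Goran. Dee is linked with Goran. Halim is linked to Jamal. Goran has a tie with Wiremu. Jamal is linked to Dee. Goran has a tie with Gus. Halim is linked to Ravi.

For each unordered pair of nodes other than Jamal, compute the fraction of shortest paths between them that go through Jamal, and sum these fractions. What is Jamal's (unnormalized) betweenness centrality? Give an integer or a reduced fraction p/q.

Pairs whose geodesics pass through Jamal — Dee–Halim: 1; Uma–Halim: 1.
All other pairs contribute 0.
Summing the contributions gives betweenness(Jamal) = 2.

2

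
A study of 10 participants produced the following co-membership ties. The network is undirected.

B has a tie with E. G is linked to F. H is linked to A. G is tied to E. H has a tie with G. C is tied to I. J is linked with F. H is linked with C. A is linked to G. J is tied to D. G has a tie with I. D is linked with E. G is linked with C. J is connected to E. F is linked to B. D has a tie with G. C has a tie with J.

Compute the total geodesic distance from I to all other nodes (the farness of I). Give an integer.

Distances from I: A:2, B:3, C:1, D:2, E:2, F:2, G:1, H:2, J:2.
Sum = 2 + 3 + 1 + 2 + 2 + 2 + 1 + 2 + 2 = 17.

17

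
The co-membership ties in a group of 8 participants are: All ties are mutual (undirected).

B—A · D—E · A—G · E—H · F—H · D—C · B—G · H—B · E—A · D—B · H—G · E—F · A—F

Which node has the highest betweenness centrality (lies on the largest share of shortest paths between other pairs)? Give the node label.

Unnormalized betweenness of each node: A:11/6, B:17/4, C:0, D:19/3, E:17/4, F:1/4, G:1/4, H:11/6.
D has the largest value, 19/3, making it the main broker — the node through which the most shortest paths run.

D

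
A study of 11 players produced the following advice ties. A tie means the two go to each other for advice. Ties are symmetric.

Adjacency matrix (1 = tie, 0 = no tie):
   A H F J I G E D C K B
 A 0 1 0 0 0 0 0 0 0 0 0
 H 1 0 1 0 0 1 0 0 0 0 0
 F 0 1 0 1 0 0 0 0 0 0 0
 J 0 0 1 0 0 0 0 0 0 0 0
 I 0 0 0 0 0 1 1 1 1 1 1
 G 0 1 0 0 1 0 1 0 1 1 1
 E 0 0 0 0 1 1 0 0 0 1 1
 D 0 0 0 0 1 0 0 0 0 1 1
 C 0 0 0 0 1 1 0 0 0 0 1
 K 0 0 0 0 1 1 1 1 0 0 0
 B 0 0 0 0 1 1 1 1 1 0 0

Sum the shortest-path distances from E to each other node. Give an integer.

Distances from E: A:3, B:1, C:2, D:2, F:3, G:1, H:2, I:1, J:4, K:1.
Sum = 3 + 1 + 2 + 2 + 3 + 1 + 2 + 1 + 4 + 1 = 20.

20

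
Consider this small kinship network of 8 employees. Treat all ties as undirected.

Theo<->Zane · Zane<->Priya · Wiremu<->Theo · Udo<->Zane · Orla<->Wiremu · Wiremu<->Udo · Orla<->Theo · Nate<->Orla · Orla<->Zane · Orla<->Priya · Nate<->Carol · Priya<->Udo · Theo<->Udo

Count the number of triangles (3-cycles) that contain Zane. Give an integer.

4

Zane's neighbors: Orla, Priya, Theo, and Udo.
Neighbor pairs that are themselves tied: Zane–Orla–Priya; Zane–Orla–Theo; Zane–Priya–Udo; Zane–Theo–Udo. Each forms one triangle with Zane, for 4 in total.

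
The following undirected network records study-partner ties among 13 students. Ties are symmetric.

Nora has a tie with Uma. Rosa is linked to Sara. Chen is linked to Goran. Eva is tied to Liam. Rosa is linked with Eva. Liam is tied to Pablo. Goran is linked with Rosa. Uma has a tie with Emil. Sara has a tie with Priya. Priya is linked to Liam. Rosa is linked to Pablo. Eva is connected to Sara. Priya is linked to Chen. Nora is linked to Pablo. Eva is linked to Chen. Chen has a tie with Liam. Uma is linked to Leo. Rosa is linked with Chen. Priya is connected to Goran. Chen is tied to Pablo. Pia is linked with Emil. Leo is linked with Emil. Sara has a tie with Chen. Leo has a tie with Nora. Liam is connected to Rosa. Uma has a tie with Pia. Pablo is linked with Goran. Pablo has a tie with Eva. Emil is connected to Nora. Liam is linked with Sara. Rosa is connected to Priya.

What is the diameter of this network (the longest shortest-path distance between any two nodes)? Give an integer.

5

Eccentricity of each node (its greatest distance to any other): Chen:4, Emil:4, Eva:4, Goran:4, Leo:4, Liam:4, Nora:3, Pablo:3, Pia:5, Priya:5, Rosa:4, Sara:5, Uma:4.
The maximum eccentricity is 5, realized for instance by the pair Sara–Pia via Sara – Rosa – Pablo – Nora – Emil – Pia. So the diameter is 5.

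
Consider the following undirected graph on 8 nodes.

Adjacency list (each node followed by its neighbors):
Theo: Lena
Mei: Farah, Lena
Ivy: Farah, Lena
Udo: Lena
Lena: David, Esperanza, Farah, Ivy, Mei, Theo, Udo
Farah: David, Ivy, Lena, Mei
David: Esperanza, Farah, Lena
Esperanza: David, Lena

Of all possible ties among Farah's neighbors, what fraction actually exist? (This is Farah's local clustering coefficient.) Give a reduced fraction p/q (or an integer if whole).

1/2

Farah's neighbors: David, Ivy, Lena, and Mei (k = 4).
Possible neighbor pairs: C(4,2) = 6. Edges among them: David–Lena, Ivy–Lena, Lena–Mei → e = 3.
Clustering(Farah) = 3/6 = 1/2.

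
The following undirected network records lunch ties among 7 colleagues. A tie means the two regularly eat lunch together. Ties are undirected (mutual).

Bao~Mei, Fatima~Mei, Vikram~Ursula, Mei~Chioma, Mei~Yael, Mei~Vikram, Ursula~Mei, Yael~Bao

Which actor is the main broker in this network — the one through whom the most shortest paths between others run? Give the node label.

Mei

Unnormalized betweenness of each node: Bao:0, Chioma:0, Fatima:0, Mei:13, Ursula:0, Vikram:0, Yael:0.
Mei has the largest value, 13, making it the main broker — the node through which the most shortest paths run.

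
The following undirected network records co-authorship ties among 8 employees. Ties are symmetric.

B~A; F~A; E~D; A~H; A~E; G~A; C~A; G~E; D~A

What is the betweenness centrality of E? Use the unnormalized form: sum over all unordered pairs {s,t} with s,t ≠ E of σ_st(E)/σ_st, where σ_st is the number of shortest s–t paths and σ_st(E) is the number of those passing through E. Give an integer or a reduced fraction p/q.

1/2

Pairs whose geodesics pass through E — G–D: 1/2.
All other pairs contribute 0.
Summing the contributions gives betweenness(E) = 1/2.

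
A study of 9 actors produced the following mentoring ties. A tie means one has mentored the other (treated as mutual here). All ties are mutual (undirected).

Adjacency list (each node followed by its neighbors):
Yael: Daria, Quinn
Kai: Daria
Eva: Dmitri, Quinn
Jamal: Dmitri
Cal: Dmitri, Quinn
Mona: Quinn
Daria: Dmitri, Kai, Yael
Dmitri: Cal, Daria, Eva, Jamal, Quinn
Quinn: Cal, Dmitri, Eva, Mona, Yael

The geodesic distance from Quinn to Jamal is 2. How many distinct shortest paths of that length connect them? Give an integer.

1

The shortest distance is 2, and the only length-2 path is Quinn–Dmitri–Jamal. So there is exactly 1 shortest path.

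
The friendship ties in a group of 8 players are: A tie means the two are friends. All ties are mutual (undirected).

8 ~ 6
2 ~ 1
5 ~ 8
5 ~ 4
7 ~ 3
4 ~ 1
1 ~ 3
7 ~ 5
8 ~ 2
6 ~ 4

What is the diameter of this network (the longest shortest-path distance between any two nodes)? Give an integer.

Eccentricity of each node (its greatest distance to any other): 1:2, 2:3, 3:3, 4:2, 5:2, 6:3, 7:3, 8:3.
The maximum eccentricity is 3, realized for instance by the pair 6–3 via 6 – 4 – 1 – 3. So the diameter is 3.

3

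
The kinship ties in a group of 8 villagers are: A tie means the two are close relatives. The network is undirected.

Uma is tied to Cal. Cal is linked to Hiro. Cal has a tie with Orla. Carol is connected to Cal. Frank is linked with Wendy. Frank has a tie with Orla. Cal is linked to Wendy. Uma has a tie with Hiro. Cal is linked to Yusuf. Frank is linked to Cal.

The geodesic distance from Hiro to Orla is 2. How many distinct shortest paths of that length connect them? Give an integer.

1

The shortest distance is 2, and the only length-2 path is Hiro–Cal–Orla. So there is exactly 1 shortest path.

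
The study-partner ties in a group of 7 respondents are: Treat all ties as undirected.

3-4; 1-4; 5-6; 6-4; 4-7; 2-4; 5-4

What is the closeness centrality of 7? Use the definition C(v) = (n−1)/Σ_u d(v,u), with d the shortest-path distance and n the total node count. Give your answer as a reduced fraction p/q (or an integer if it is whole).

Distances from 7: 1:2, 2:2, 3:2, 4:1, 5:2, 6:2. Sum = 11.
n = 7, so closeness = 6/11.

6/11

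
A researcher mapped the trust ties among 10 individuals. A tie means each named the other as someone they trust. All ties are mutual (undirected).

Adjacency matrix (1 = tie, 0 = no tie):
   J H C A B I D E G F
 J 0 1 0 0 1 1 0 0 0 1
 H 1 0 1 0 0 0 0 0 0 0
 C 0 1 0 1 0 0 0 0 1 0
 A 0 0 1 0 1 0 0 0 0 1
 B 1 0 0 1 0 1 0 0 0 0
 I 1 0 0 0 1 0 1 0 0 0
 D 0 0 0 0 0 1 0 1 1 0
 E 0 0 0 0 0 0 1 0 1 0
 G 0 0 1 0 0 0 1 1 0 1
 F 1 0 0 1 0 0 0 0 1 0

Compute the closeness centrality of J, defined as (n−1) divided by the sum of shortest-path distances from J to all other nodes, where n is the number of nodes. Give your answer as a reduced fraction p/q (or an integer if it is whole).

Distances from J: A:2, B:1, C:2, D:2, E:3, F:1, G:2, H:1, I:1. Sum = 15.
n = 10, so closeness = 9/15 = 3/5.

3/5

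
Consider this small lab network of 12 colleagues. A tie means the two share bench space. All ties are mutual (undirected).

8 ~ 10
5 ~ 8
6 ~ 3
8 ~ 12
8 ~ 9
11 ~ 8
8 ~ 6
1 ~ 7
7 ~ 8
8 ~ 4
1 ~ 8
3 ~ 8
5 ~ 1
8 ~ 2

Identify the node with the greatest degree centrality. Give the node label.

Degrees — 1:3, 2:1, 3:2, 4:1, 5:2, 6:2, 7:2, 8:11, 9:1, 10:1, 11:1, 12:1.
The maximum is 11, attained only by 8.

8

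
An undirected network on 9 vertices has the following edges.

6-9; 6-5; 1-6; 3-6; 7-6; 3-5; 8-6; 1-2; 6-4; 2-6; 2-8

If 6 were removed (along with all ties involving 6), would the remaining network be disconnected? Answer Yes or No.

Removing 6 leaves {7} with no path to {1, 2, and 8}, so the network splits into 5 components. 6 is a cut vertex.

Yes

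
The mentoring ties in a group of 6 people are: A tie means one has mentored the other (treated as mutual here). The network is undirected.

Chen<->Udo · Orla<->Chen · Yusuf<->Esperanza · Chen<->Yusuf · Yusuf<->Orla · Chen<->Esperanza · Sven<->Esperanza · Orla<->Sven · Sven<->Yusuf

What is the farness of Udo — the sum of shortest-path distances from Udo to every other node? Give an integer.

10

Distances from Udo: Chen:1, Esperanza:2, Orla:2, Sven:3, Yusuf:2.
Sum = 1 + 2 + 2 + 3 + 2 = 10.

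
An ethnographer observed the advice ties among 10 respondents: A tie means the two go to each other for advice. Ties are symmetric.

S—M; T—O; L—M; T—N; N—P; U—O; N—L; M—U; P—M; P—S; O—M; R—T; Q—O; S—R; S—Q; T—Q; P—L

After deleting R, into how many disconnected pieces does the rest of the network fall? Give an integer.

R's neighbors (S and T) remain reachable from one another through other ties, so the rest of the network stays in one piece.

1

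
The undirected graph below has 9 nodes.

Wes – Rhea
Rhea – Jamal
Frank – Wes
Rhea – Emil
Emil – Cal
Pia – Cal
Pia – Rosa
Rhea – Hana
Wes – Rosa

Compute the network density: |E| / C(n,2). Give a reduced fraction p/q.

1/4

There are 9 edges and 9 nodes, so the maximum possible is C(9,2) = 36.
Density = 9/36 = 1/4.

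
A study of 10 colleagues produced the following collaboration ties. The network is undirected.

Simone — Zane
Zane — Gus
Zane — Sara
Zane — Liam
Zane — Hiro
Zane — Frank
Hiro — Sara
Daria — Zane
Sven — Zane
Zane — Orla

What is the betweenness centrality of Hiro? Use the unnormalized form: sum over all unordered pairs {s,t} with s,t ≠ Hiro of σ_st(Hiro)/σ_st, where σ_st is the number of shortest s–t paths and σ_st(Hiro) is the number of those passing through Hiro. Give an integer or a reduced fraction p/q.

No shortest path between any pair of other nodes passes through Hiro.
Summing the contributions gives betweenness(Hiro) = 0.

0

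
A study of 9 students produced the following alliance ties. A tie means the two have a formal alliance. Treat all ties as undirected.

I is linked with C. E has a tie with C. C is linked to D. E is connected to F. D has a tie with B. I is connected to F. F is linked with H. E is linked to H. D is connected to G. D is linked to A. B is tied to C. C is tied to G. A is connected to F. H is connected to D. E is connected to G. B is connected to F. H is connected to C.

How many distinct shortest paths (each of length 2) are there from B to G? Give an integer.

2

The shortest distance is 2. The length-2 paths are: B–C–G; B–D–G.
That gives 2 distinct shortest paths.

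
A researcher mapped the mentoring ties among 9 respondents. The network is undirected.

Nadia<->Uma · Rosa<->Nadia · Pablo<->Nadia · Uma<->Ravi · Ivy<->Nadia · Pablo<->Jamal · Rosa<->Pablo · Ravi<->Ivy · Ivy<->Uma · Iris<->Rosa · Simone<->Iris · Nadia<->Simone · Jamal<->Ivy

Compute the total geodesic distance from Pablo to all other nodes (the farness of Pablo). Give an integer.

Distances from Pablo: Iris:2, Ivy:2, Jamal:1, Nadia:1, Ravi:3, Rosa:1, Simone:2, Uma:2.
Sum = 2 + 2 + 1 + 1 + 3 + 1 + 2 + 2 = 14.

14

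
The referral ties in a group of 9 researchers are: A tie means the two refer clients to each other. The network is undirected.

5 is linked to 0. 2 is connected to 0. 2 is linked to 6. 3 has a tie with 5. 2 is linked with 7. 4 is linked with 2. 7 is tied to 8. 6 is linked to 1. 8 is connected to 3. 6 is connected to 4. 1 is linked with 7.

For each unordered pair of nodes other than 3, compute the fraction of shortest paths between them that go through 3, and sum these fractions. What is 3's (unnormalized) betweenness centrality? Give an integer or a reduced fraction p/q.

7/3

Pairs whose geodesics pass through 3 — 5–8: 1; 5–7: 1/2; 5–1: 1/3; 8–0: 1/2.
All other pairs contribute 0.
Summing the contributions gives betweenness(3) = 7/3.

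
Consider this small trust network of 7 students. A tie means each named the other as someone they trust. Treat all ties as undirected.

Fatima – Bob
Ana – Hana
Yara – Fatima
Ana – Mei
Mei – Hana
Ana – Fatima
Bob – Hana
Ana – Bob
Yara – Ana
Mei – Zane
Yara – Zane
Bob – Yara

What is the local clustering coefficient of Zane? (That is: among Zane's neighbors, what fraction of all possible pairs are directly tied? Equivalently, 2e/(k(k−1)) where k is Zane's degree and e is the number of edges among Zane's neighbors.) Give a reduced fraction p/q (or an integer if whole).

Zane's neighbors: Mei and Yara (k = 2).
Possible neighbor pairs: C(2,2) = 1. Edges among them: none → e = 0.
Clustering(Zane) = 0/1.

0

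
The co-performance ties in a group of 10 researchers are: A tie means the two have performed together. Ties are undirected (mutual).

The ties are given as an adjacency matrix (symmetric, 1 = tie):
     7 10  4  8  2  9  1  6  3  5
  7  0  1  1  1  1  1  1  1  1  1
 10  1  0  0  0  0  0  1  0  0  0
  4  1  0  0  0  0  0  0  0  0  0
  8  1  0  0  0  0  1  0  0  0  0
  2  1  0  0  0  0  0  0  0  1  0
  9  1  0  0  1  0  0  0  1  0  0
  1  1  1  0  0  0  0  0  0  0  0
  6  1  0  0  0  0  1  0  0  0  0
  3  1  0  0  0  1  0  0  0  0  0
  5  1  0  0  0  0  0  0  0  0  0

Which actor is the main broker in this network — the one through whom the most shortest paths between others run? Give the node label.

Unnormalized betweenness of each node: 1:0, 2:0, 3:0, 4:0, 5:0, 6:0, 7:63/2, 8:0, 9:1/2, 10:0.
7 has the largest value, 63/2, making it the main broker — the node through which the most shortest paths run.

7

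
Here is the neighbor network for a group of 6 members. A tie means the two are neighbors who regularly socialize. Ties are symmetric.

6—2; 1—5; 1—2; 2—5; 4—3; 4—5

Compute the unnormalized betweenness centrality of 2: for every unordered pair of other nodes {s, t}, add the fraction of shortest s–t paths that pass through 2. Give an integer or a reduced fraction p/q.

4

Pairs whose geodesics pass through 2 — 4–6: 1; 1–6: 1; 6–5: 1; 6–3: 1.
All other pairs contribute 0.
Summing the contributions gives betweenness(2) = 4.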